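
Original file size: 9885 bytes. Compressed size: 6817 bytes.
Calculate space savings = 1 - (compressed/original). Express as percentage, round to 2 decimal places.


ratio = compressed/original = 6817/9885 = 0.689631
savings = 1 - ratio = 1 - 0.689631 = 0.310369
as a percentage: 0.310369 * 100 = 31.04%

Space savings = 1 - 6817/9885 = 31.04%


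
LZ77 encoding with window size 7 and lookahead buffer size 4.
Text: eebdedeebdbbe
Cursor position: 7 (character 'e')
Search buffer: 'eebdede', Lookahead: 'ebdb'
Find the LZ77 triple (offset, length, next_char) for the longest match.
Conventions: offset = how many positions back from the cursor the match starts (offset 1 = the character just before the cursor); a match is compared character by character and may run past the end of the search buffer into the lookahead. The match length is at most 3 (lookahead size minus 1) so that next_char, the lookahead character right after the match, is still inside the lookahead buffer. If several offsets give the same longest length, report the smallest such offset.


Try each offset into the search buffer:
  offset=1 (pos 6, char 'e'): match length 1
  offset=2 (pos 5, char 'd'): match length 0
  offset=3 (pos 4, char 'e'): match length 1
  offset=4 (pos 3, char 'd'): match length 0
  offset=5 (pos 2, char 'b'): match length 0
  offset=6 (pos 1, char 'e'): match length 3
  offset=7 (pos 0, char 'e'): match length 1
Longest match has length 3 at offset 6.
next_char = character at position 7 + 3 = 10 -> 'b'

Best match: offset=6, length=3 (matching 'ebd' starting at position 1)
LZ77 triple: (6, 3, 'b')


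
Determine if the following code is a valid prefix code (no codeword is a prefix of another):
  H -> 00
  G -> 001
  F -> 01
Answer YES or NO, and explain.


Checking each pair (does one codeword prefix another?):
  H='00' vs G='001': prefix -- VIOLATION

NO -- this is NOT a valid prefix code. H (00) is a prefix of G (001).


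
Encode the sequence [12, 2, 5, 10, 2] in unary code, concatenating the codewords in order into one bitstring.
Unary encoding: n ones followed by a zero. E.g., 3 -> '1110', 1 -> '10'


Encode each number as n ones followed by a terminating 0:
  12 -> 1111111111110 (13 bits)
  2 -> 110 (3 bits)
  5 -> 111110 (6 bits)
  10 -> 11111111110 (11 bits)
  2 -> 110 (3 bits)
Total length = 13 + 3 + 6 + 11 + 3 = 36 bits.

Unary([12, 2, 5, 10, 2]) = 111111111111011011111011111111110110 (36 bits)


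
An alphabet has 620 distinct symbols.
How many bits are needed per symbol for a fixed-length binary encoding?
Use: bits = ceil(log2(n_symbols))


log2(620) = 9.2761
Bracket: 2^9 = 512 < 620 <= 2^10 = 1024
So ceil(log2(620)) = 10

bits = ceil(log2(620)) = ceil(9.2761) = 10 bits


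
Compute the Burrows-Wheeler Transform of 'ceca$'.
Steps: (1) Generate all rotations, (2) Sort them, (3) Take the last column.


Rotations (sorted):
  0: $ceca -> last char: a
  1: a$cec -> last char: c
  2: ca$ce -> last char: e
  3: ceca$ -> last char: $
  4: eca$c -> last char: c


BWT = ace$c


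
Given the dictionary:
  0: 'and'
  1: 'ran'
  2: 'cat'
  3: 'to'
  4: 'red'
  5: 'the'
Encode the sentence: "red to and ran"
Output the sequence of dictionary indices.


Look up each word in the dictionary:
  'red' -> 4
  'to' -> 3
  'and' -> 0
  'ran' -> 1

Encoded: [4, 3, 0, 1]


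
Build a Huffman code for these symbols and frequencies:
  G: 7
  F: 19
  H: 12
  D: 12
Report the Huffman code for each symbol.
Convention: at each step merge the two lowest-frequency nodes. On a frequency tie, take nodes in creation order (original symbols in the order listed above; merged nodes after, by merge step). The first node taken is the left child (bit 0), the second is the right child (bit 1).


Huffman tree construction:
Step 1: Merge G(7) + H(12) = 19
Step 2: Merge D(12) + F(19) = 31
Step 3: Merge (G+H)(19) + (D+F)(31) = 50
Read each symbol's code off the tree from the root (left child = 0, right child = 1).

Codes:
  G: 00 (length 2)
  F: 11 (length 2)
  H: 01 (length 2)
  D: 10 (length 2)
Average code length: 100/50 = 2.0000 bits/symbol


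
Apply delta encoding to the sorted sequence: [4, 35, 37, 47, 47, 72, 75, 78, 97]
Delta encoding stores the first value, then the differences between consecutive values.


First value: 4
Deltas:
  35 - 4 = 31
  37 - 35 = 2
  47 - 37 = 10
  47 - 47 = 0
  72 - 47 = 25
  75 - 72 = 3
  78 - 75 = 3
  97 - 78 = 19


Delta encoded: [4, 31, 2, 10, 0, 25, 3, 3, 19]


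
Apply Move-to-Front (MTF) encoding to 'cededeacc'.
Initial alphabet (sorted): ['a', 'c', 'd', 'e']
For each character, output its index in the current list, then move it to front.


MTF encoding:
'c': index 1 in ['a', 'c', 'd', 'e'] -> ['c', 'a', 'd', 'e']
'e': index 3 in ['c', 'a', 'd', 'e'] -> ['e', 'c', 'a', 'd']
'd': index 3 in ['e', 'c', 'a', 'd'] -> ['d', 'e', 'c', 'a']
'e': index 1 in ['d', 'e', 'c', 'a'] -> ['e', 'd', 'c', 'a']
'd': index 1 in ['e', 'd', 'c', 'a'] -> ['d', 'e', 'c', 'a']
'e': index 1 in ['d', 'e', 'c', 'a'] -> ['e', 'd', 'c', 'a']
'a': index 3 in ['e', 'd', 'c', 'a'] -> ['a', 'e', 'd', 'c']
'c': index 3 in ['a', 'e', 'd', 'c'] -> ['c', 'a', 'e', 'd']
'c': index 0 in ['c', 'a', 'e', 'd'] -> ['c', 'a', 'e', 'd']


Output: [1, 3, 3, 1, 1, 1, 3, 3, 0]


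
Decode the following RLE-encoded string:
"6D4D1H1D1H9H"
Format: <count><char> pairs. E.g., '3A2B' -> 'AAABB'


Expanding each <count><char> pair:
  6D -> 'DDDDDD'
  4D -> 'DDDD'
  1H -> 'H'
  1D -> 'D'
  1H -> 'H'
  9H -> 'HHHHHHHHH'

Decoded = DDDDDDDDDDHDHHHHHHHHHH


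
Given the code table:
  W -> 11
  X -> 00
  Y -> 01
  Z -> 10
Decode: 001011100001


Decoding:
00 -> X
10 -> Z
11 -> W
10 -> Z
00 -> X
01 -> Y


Result: XZWZXY


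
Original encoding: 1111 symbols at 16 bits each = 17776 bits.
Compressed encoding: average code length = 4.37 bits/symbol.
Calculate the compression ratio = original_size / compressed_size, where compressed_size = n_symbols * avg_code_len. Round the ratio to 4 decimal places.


original_size = n_symbols * orig_bits = 1111 * 16 = 17776 bits
compressed_size = n_symbols * avg_code_len = 1111 * 4.37 = 4855.07 bits
ratio = original_size / compressed_size = 17776 / 4855.07 = 3.6613

Compression ratio = 3.6613


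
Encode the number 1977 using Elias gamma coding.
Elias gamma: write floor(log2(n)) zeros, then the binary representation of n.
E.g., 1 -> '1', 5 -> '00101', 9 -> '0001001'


num_bits = floor(log2(1977)) + 1 = 11
leading_zeros = num_bits - 1 = 10
binary(1977) = 11110111001

Elias gamma(1977) = '0000000000' + '11110111001' = 000000000011110111001 (21 bits)


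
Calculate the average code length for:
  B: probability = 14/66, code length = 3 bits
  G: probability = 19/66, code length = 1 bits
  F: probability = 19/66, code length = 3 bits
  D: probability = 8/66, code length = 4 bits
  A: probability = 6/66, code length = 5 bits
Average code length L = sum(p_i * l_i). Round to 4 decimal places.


Weighted contributions p_i * l_i:
  B: (14/66) * 3 = 42/66
  G: (19/66) * 1 = 19/66
  F: (19/66) * 3 = 57/66
  D: (8/66) * 4 = 32/66
  A: (6/66) * 5 = 30/66
Sum = (42 + 19 + 57 + 32 + 30)/66 = 180/66

L = 180/66 = 2.7273 bits/symbol


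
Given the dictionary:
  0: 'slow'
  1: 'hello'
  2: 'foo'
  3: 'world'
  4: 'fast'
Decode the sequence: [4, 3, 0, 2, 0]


Look up each index in the dictionary:
  4 -> 'fast'
  3 -> 'world'
  0 -> 'slow'
  2 -> 'foo'
  0 -> 'slow'

Decoded: "fast world slow foo slow"


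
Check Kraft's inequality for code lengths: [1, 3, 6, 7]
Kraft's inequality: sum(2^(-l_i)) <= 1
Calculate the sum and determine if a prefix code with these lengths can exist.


Sum = 2^(-1) + 2^(-3) + 2^(-6) + 2^(-7)
    = 0.5 + 0.125 + 0.015625 + 0.0078125
    = 83/128 = 0.6484375
Since 0.6484375 <= 1, Kraft's inequality IS satisfied.
A prefix code with these lengths CAN exist.

Kraft sum = 0.6484375. Satisfied.


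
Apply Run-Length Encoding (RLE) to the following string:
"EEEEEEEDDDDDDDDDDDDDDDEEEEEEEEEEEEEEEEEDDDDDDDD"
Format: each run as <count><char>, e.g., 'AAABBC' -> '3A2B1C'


Scanning runs left to right:
  i=0: run of 'E' x 7 -> '7E'
  i=7: run of 'D' x 15 -> '15D'
  i=22: run of 'E' x 17 -> '17E'
  i=39: run of 'D' x 8 -> '8D'

RLE = 7E15D17E8D


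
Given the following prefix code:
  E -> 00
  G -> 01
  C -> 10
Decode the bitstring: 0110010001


Decoding step by step:
Bits 01 -> G
Bits 10 -> C
Bits 01 -> G
Bits 00 -> E
Bits 01 -> G


Decoded message: GCGEG


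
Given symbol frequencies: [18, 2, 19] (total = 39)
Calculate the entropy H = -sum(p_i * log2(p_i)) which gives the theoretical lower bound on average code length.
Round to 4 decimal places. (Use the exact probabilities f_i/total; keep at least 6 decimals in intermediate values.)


Per-symbol terms -p_i * log2(p_i) with p_i = f_i/39:
  p = 18/39 = 0.461538: log2(p) = -1.115477, -p*log2(p) = 0.514836
  p = 2/39 = 0.051282: log2(p) = -4.285402, -p*log2(p) = 0.219764
  p = 19/39 = 0.487179: log2(p) = -1.037475, -p*log2(p) = 0.505436
H = 0.514836 + 0.219764 + 0.505436 = 1.240036

H = 1.24 bits/symbol


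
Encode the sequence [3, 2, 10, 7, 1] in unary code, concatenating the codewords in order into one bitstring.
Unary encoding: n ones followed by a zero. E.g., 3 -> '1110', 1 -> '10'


Encode each number as n ones followed by a terminating 0:
  3 -> 1110 (4 bits)
  2 -> 110 (3 bits)
  10 -> 11111111110 (11 bits)
  7 -> 11111110 (8 bits)
  1 -> 10 (2 bits)
Total length = 4 + 3 + 11 + 8 + 2 = 28 bits.

Unary([3, 2, 10, 7, 1]) = 1110110111111111101111111010 (28 bits)


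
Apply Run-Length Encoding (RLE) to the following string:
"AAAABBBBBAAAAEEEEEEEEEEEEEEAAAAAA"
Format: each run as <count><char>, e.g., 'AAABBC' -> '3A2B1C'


Scanning runs left to right:
  i=0: run of 'A' x 4 -> '4A'
  i=4: run of 'B' x 5 -> '5B'
  i=9: run of 'A' x 4 -> '4A'
  i=13: run of 'E' x 14 -> '14E'
  i=27: run of 'A' x 6 -> '6A'

RLE = 4A5B4A14E6A


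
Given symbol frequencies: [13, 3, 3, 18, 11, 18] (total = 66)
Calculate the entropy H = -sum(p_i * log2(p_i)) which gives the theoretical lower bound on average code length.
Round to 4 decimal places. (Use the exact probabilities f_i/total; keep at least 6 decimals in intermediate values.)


Per-symbol terms -p_i * log2(p_i) with p_i = f_i/66:
  p = 13/66 = 0.196970: log2(p) = -2.343954, -p*log2(p) = 0.461688
  p = 3/66 = 0.045455: log2(p) = -4.459432, -p*log2(p) = 0.202701
  p = 3/66 = 0.045455: log2(p) = -4.459432, -p*log2(p) = 0.202701
  p = 18/66 = 0.272727: log2(p) = -1.874469, -p*log2(p) = 0.511219
  p = 11/66 = 0.166667: log2(p) = -2.584963, -p*log2(p) = 0.430827
  p = 18/66 = 0.272727: log2(p) = -1.874469, -p*log2(p) = 0.511219
H = 0.461688 + 0.202701 + 0.202701 + 0.511219 + 0.430827 + 0.511219 = 2.320355

H = 2.3204 bits/symbol


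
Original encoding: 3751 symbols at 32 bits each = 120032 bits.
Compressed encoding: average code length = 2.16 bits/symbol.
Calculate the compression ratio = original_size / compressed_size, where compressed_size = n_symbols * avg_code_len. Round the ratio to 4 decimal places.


original_size = n_symbols * orig_bits = 3751 * 32 = 120032 bits
compressed_size = n_symbols * avg_code_len = 3751 * 2.16 = 8102.16 bits
ratio = original_size / compressed_size = 120032 / 8102.16 = 14.8148

Compression ratio = 14.8148


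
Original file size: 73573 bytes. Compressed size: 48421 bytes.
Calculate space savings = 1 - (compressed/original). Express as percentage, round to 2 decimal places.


ratio = compressed/original = 48421/73573 = 0.658135
savings = 1 - ratio = 1 - 0.658135 = 0.341865
as a percentage: 0.341865 * 100 = 34.19%

Space savings = 1 - 48421/73573 = 34.19%


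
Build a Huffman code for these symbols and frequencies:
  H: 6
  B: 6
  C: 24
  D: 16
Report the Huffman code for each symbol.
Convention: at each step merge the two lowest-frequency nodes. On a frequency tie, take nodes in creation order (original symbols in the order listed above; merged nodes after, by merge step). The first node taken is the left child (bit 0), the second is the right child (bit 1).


Huffman tree construction:
Step 1: Merge H(6) + B(6) = 12
Step 2: Merge (H+B)(12) + D(16) = 28
Step 3: Merge C(24) + ((H+B)+D)(28) = 52
Read each symbol's code off the tree from the root (left child = 0, right child = 1).

Codes:
  H: 100 (length 3)
  B: 101 (length 3)
  C: 0 (length 1)
  D: 11 (length 2)
Average code length: 92/52 = 1.7692 bits/symbol


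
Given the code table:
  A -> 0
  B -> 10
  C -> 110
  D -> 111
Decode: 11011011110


Decoding:
110 -> C
110 -> C
111 -> D
10 -> B


Result: CCDB


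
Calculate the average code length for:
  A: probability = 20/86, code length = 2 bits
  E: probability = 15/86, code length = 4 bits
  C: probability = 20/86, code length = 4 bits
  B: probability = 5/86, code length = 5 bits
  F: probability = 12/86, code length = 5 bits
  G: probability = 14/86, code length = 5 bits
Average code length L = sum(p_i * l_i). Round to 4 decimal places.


Weighted contributions p_i * l_i:
  A: (20/86) * 2 = 40/86
  E: (15/86) * 4 = 60/86
  C: (20/86) * 4 = 80/86
  B: (5/86) * 5 = 25/86
  F: (12/86) * 5 = 60/86
  G: (14/86) * 5 = 70/86
Sum = (40 + 60 + 80 + 25 + 60 + 70)/86 = 335/86

L = 335/86 = 3.8953 bits/symbol


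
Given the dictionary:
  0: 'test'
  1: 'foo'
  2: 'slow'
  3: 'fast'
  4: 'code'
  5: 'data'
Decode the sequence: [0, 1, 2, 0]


Look up each index in the dictionary:
  0 -> 'test'
  1 -> 'foo'
  2 -> 'slow'
  0 -> 'test'

Decoded: "test foo slow test"


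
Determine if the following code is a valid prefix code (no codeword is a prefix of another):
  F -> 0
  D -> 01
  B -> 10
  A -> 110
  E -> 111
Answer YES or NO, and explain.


Checking each pair (does one codeword prefix another?):
  F='0' vs D='01': prefix -- VIOLATION

NO -- this is NOT a valid prefix code. F (0) is a prefix of D (01).


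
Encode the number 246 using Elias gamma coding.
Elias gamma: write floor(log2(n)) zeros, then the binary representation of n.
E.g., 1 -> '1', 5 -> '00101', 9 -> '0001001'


num_bits = floor(log2(246)) + 1 = 8
leading_zeros = num_bits - 1 = 7
binary(246) = 11110110

Elias gamma(246) = '0000000' + '11110110' = 000000011110110 (15 bits)


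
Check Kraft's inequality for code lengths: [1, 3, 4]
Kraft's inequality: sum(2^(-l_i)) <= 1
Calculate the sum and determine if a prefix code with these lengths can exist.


Sum = 2^(-1) + 2^(-3) + 2^(-4)
    = 0.5 + 0.125 + 0.0625
    = 11/16 = 0.6875
Since 0.6875 <= 1, Kraft's inequality IS satisfied.
A prefix code with these lengths CAN exist.

Kraft sum = 0.6875. Satisfied.


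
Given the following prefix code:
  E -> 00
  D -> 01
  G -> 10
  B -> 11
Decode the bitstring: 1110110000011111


Decoding step by step:
Bits 11 -> B
Bits 10 -> G
Bits 11 -> B
Bits 00 -> E
Bits 00 -> E
Bits 01 -> D
Bits 11 -> B
Bits 11 -> B


Decoded message: BGBEEDBB


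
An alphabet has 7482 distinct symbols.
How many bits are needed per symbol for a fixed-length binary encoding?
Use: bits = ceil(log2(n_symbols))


log2(7482) = 12.8692
Bracket: 2^12 = 4096 < 7482 <= 2^13 = 8192
So ceil(log2(7482)) = 13

bits = ceil(log2(7482)) = ceil(12.8692) = 13 bits


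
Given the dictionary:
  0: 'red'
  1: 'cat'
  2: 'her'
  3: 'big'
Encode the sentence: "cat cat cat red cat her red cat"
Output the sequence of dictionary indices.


Look up each word in the dictionary:
  'cat' -> 1
  'cat' -> 1
  'cat' -> 1
  'red' -> 0
  'cat' -> 1
  'her' -> 2
  'red' -> 0
  'cat' -> 1

Encoded: [1, 1, 1, 0, 1, 2, 0, 1]


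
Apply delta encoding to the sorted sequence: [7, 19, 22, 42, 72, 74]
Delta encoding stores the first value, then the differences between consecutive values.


First value: 7
Deltas:
  19 - 7 = 12
  22 - 19 = 3
  42 - 22 = 20
  72 - 42 = 30
  74 - 72 = 2


Delta encoded: [7, 12, 3, 20, 30, 2]


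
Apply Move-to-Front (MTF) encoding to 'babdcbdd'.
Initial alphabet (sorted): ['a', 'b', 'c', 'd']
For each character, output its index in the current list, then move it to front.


MTF encoding:
'b': index 1 in ['a', 'b', 'c', 'd'] -> ['b', 'a', 'c', 'd']
'a': index 1 in ['b', 'a', 'c', 'd'] -> ['a', 'b', 'c', 'd']
'b': index 1 in ['a', 'b', 'c', 'd'] -> ['b', 'a', 'c', 'd']
'd': index 3 in ['b', 'a', 'c', 'd'] -> ['d', 'b', 'a', 'c']
'c': index 3 in ['d', 'b', 'a', 'c'] -> ['c', 'd', 'b', 'a']
'b': index 2 in ['c', 'd', 'b', 'a'] -> ['b', 'c', 'd', 'a']
'd': index 2 in ['b', 'c', 'd', 'a'] -> ['d', 'b', 'c', 'a']
'd': index 0 in ['d', 'b', 'c', 'a'] -> ['d', 'b', 'c', 'a']


Output: [1, 1, 1, 3, 3, 2, 2, 0]


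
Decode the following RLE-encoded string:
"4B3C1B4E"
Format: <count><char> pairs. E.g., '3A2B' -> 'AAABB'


Expanding each <count><char> pair:
  4B -> 'BBBB'
  3C -> 'CCC'
  1B -> 'B'
  4E -> 'EEEE'

Decoded = BBBBCCCBEEEE


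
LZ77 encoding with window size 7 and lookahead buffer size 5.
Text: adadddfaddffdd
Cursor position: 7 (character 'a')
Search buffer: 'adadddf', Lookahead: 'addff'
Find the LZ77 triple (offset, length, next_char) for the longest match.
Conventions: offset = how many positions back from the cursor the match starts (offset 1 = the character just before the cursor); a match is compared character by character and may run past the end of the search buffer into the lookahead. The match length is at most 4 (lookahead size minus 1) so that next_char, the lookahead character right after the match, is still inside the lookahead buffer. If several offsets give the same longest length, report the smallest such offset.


Try each offset into the search buffer:
  offset=1 (pos 6, char 'f'): match length 0
  offset=2 (pos 5, char 'd'): match length 0
  offset=3 (pos 4, char 'd'): match length 0
  offset=4 (pos 3, char 'd'): match length 0
  offset=5 (pos 2, char 'a'): match length 3
  offset=6 (pos 1, char 'd'): match length 0
  offset=7 (pos 0, char 'a'): match length 2
Longest match has length 3 at offset 5.
next_char = character at position 7 + 3 = 10 -> 'f'

Best match: offset=5, length=3 (matching 'add' starting at position 2)
LZ77 triple: (5, 3, 'f')


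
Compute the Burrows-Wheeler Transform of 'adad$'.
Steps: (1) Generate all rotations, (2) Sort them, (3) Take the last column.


Rotations (sorted):
  0: $adad -> last char: d
  1: ad$ad -> last char: d
  2: adad$ -> last char: $
  3: d$ada -> last char: a
  4: dad$a -> last char: a


BWT = dd$aa


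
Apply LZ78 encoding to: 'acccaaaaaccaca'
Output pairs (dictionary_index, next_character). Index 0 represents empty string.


LZ78 encoding steps:
Dictionary: {0: ''}
Step 1: w='' (idx 0), next='a' -> output (0, 'a'), add 'a' as idx 1
Step 2: w='' (idx 0), next='c' -> output (0, 'c'), add 'c' as idx 2
Step 3: w='c' (idx 2), next='c' -> output (2, 'c'), add 'cc' as idx 3
Step 4: w='a' (idx 1), next='a' -> output (1, 'a'), add 'aa' as idx 4
Step 5: w='aa' (idx 4), next='a' -> output (4, 'a'), add 'aaa' as idx 5
Step 6: w='cc' (idx 3), next='a' -> output (3, 'a'), add 'cca' as idx 6
Step 7: w='c' (idx 2), next='a' -> output (2, 'a'), add 'ca' as idx 7


Encoded: [(0, 'a'), (0, 'c'), (2, 'c'), (1, 'a'), (4, 'a'), (3, 'a'), (2, 'a')]


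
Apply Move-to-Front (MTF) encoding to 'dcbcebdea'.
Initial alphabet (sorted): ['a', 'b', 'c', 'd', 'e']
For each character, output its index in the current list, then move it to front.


MTF encoding:
'd': index 3 in ['a', 'b', 'c', 'd', 'e'] -> ['d', 'a', 'b', 'c', 'e']
'c': index 3 in ['d', 'a', 'b', 'c', 'e'] -> ['c', 'd', 'a', 'b', 'e']
'b': index 3 in ['c', 'd', 'a', 'b', 'e'] -> ['b', 'c', 'd', 'a', 'e']
'c': index 1 in ['b', 'c', 'd', 'a', 'e'] -> ['c', 'b', 'd', 'a', 'e']
'e': index 4 in ['c', 'b', 'd', 'a', 'e'] -> ['e', 'c', 'b', 'd', 'a']
'b': index 2 in ['e', 'c', 'b', 'd', 'a'] -> ['b', 'e', 'c', 'd', 'a']
'd': index 3 in ['b', 'e', 'c', 'd', 'a'] -> ['d', 'b', 'e', 'c', 'a']
'e': index 2 in ['d', 'b', 'e', 'c', 'a'] -> ['e', 'd', 'b', 'c', 'a']
'a': index 4 in ['e', 'd', 'b', 'c', 'a'] -> ['a', 'e', 'd', 'b', 'c']


Output: [3, 3, 3, 1, 4, 2, 3, 2, 4]


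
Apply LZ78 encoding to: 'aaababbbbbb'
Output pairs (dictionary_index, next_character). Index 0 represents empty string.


LZ78 encoding steps:
Dictionary: {0: ''}
Step 1: w='' (idx 0), next='a' -> output (0, 'a'), add 'a' as idx 1
Step 2: w='a' (idx 1), next='a' -> output (1, 'a'), add 'aa' as idx 2
Step 3: w='' (idx 0), next='b' -> output (0, 'b'), add 'b' as idx 3
Step 4: w='a' (idx 1), next='b' -> output (1, 'b'), add 'ab' as idx 4
Step 5: w='b' (idx 3), next='b' -> output (3, 'b'), add 'bb' as idx 5
Step 6: w='bb' (idx 5), next='b' -> output (5, 'b'), add 'bbb' as idx 6


Encoded: [(0, 'a'), (1, 'a'), (0, 'b'), (1, 'b'), (3, 'b'), (5, 'b')]


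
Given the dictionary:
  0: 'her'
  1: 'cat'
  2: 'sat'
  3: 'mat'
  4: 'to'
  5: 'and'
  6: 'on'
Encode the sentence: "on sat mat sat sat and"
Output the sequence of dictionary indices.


Look up each word in the dictionary:
  'on' -> 6
  'sat' -> 2
  'mat' -> 3
  'sat' -> 2
  'sat' -> 2
  'and' -> 5

Encoded: [6, 2, 3, 2, 2, 5]


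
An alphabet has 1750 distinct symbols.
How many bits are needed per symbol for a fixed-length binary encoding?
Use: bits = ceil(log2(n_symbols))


log2(1750) = 10.7731
Bracket: 2^10 = 1024 < 1750 <= 2^11 = 2048
So ceil(log2(1750)) = 11

bits = ceil(log2(1750)) = ceil(10.7731) = 11 bits


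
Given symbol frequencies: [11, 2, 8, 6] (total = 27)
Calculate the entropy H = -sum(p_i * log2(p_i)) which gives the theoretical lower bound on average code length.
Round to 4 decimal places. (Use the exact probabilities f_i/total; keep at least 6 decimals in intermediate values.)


Per-symbol terms -p_i * log2(p_i) with p_i = f_i/27:
  p = 11/27 = 0.407407: log2(p) = -1.295456, -p*log2(p) = 0.527778
  p = 2/27 = 0.074074: log2(p) = -3.754888, -p*log2(p) = 0.278140
  p = 8/27 = 0.296296: log2(p) = -1.754888, -p*log2(p) = 0.519967
  p = 6/27 = 0.222222: log2(p) = -2.169925, -p*log2(p) = 0.482206
H = 0.527778 + 0.278140 + 0.519967 + 0.482206 = 1.808091

H = 1.8081 bits/symbol


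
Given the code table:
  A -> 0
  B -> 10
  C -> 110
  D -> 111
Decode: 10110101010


Decoding:
10 -> B
110 -> C
10 -> B
10 -> B
10 -> B


Result: BCBBB


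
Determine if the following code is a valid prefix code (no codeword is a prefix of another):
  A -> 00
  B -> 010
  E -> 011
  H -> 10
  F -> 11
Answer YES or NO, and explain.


Checking each pair (does one codeword prefix another?):
  A='00' vs B='010': no prefix
  A='00' vs E='011': no prefix
  A='00' vs H='10': no prefix
  A='00' vs F='11': no prefix
  B='010' vs A='00': no prefix
  B='010' vs E='011': no prefix
  B='010' vs H='10': no prefix
  B='010' vs F='11': no prefix
  E='011' vs A='00': no prefix
  E='011' vs B='010': no prefix
  E='011' vs H='10': no prefix
  E='011' vs F='11': no prefix
  H='10' vs A='00': no prefix
  H='10' vs B='010': no prefix
  H='10' vs E='011': no prefix
  H='10' vs F='11': no prefix
  F='11' vs A='00': no prefix
  F='11' vs B='010': no prefix
  F='11' vs E='011': no prefix
  F='11' vs H='10': no prefix
No violation found over all pairs.

YES -- this is a valid prefix code. No codeword is a prefix of any other codeword.


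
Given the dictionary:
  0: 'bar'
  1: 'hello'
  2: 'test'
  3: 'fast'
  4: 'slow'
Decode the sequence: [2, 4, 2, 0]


Look up each index in the dictionary:
  2 -> 'test'
  4 -> 'slow'
  2 -> 'test'
  0 -> 'bar'

Decoded: "test slow test bar"


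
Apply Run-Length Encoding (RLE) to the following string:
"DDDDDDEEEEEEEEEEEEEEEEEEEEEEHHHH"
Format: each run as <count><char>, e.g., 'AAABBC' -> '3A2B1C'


Scanning runs left to right:
  i=0: run of 'D' x 6 -> '6D'
  i=6: run of 'E' x 22 -> '22E'
  i=28: run of 'H' x 4 -> '4H'

RLE = 6D22E4H


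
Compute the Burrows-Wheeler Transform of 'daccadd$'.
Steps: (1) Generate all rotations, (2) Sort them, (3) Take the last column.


Rotations (sorted):
  0: $daccadd -> last char: d
  1: accadd$d -> last char: d
  2: add$dacc -> last char: c
  3: cadd$dac -> last char: c
  4: ccadd$da -> last char: a
  5: d$daccad -> last char: d
  6: daccadd$ -> last char: $
  7: dd$dacca -> last char: a


BWT = ddccad$a


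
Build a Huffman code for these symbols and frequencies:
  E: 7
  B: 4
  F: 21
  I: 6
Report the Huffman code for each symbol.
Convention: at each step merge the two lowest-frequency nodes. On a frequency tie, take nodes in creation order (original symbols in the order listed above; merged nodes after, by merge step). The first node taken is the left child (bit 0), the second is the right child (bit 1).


Huffman tree construction:
Step 1: Merge B(4) + I(6) = 10
Step 2: Merge E(7) + (B+I)(10) = 17
Step 3: Merge (E+(B+I))(17) + F(21) = 38
Read each symbol's code off the tree from the root (left child = 0, right child = 1).

Codes:
  E: 00 (length 2)
  B: 010 (length 3)
  F: 1 (length 1)
  I: 011 (length 3)
Average code length: 65/38 = 1.7105 bits/symbol


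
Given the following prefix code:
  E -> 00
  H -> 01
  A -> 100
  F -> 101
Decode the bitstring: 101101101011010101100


Decoding step by step:
Bits 101 -> F
Bits 101 -> F
Bits 101 -> F
Bits 01 -> H
Bits 101 -> F
Bits 01 -> H
Bits 01 -> H
Bits 100 -> A


Decoded message: FFFHFHHA


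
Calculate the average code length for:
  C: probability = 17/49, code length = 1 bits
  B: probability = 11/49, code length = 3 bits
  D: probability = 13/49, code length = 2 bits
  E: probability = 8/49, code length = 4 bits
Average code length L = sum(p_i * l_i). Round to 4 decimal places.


Weighted contributions p_i * l_i:
  C: (17/49) * 1 = 17/49
  B: (11/49) * 3 = 33/49
  D: (13/49) * 2 = 26/49
  E: (8/49) * 4 = 32/49
Sum = (17 + 33 + 26 + 32)/49 = 108/49

L = 108/49 = 2.2041 bits/symbol


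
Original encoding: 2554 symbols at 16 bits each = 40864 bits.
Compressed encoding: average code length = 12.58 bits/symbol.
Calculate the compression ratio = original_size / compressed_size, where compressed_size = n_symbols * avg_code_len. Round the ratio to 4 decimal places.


original_size = n_symbols * orig_bits = 2554 * 16 = 40864 bits
compressed_size = n_symbols * avg_code_len = 2554 * 12.58 = 32129.32 bits
ratio = original_size / compressed_size = 40864 / 32129.32 = 1.2719

Compression ratio = 1.2719


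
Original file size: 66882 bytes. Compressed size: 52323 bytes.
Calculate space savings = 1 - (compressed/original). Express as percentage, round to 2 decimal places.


ratio = compressed/original = 52323/66882 = 0.782318
savings = 1 - ratio = 1 - 0.782318 = 0.217682
as a percentage: 0.217682 * 100 = 21.77%

Space savings = 1 - 52323/66882 = 21.77%


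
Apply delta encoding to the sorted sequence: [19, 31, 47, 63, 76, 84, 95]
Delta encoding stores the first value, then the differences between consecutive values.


First value: 19
Deltas:
  31 - 19 = 12
  47 - 31 = 16
  63 - 47 = 16
  76 - 63 = 13
  84 - 76 = 8
  95 - 84 = 11


Delta encoded: [19, 12, 16, 16, 13, 8, 11]


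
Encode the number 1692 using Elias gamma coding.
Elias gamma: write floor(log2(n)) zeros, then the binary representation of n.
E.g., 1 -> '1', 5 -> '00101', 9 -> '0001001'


num_bits = floor(log2(1692)) + 1 = 11
leading_zeros = num_bits - 1 = 10
binary(1692) = 11010011100

Elias gamma(1692) = '0000000000' + '11010011100' = 000000000011010011100 (21 bits)


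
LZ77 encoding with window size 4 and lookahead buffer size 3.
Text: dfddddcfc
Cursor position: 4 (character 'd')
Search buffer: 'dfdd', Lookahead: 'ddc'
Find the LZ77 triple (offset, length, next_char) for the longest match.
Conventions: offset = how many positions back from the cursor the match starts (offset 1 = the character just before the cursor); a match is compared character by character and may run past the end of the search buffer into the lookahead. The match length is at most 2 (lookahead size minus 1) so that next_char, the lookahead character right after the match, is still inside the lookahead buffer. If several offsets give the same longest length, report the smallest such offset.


Try each offset into the search buffer:
  offset=1 (pos 3, char 'd'): match length 2
  offset=2 (pos 2, char 'd'): match length 2
  offset=3 (pos 1, char 'f'): match length 0
  offset=4 (pos 0, char 'd'): match length 1
Longest match has length 2, found at offsets 1, 2; take the smallest, offset 1.
next_char = character at position 4 + 2 = 6 -> 'c'

Best match: offset=1, length=2 (matching 'dd' starting at position 3)
LZ77 triple: (1, 2, 'c')


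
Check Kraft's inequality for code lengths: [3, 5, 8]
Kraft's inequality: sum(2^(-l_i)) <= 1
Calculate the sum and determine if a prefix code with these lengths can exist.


Sum = 2^(-3) + 2^(-5) + 2^(-8)
    = 0.125 + 0.03125 + 0.00390625
    = 41/256 = 0.16015625
Since 0.16015625 <= 1, Kraft's inequality IS satisfied.
A prefix code with these lengths CAN exist.

Kraft sum = 0.16015625. Satisfied.


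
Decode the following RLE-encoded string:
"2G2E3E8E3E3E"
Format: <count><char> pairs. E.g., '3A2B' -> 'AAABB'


Expanding each <count><char> pair:
  2G -> 'GG'
  2E -> 'EE'
  3E -> 'EEE'
  8E -> 'EEEEEEEE'
  3E -> 'EEE'
  3E -> 'EEE'

Decoded = GGEEEEEEEEEEEEEEEEEEE


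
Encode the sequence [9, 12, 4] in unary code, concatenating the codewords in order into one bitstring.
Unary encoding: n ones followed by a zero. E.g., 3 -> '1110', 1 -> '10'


Encode each number as n ones followed by a terminating 0:
  9 -> 1111111110 (10 bits)
  12 -> 1111111111110 (13 bits)
  4 -> 11110 (5 bits)
Total length = 10 + 13 + 5 = 28 bits.

Unary([9, 12, 4]) = 1111111110111111111111011110 (28 bits)


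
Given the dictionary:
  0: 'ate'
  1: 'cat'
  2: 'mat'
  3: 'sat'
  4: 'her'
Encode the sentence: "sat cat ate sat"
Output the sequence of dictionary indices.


Look up each word in the dictionary:
  'sat' -> 3
  'cat' -> 1
  'ate' -> 0
  'sat' -> 3

Encoded: [3, 1, 0, 3]


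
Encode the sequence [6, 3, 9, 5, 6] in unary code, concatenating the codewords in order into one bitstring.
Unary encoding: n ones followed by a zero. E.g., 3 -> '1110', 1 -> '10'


Encode each number as n ones followed by a terminating 0:
  6 -> 1111110 (7 bits)
  3 -> 1110 (4 bits)
  9 -> 1111111110 (10 bits)
  5 -> 111110 (6 bits)
  6 -> 1111110 (7 bits)
Total length = 7 + 4 + 10 + 6 + 7 = 34 bits.

Unary([6, 3, 9, 5, 6]) = 1111110111011111111101111101111110 (34 bits)


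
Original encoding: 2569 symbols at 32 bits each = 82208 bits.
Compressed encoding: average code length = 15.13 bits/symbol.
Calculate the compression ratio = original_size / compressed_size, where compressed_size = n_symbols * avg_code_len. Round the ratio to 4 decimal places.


original_size = n_symbols * orig_bits = 2569 * 32 = 82208 bits
compressed_size = n_symbols * avg_code_len = 2569 * 15.13 = 38868.97 bits
ratio = original_size / compressed_size = 82208 / 38868.97 = 2.115

Compression ratio = 2.115


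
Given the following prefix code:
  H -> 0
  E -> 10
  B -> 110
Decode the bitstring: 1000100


Decoding step by step:
Bits 10 -> E
Bits 0 -> H
Bits 0 -> H
Bits 10 -> E
Bits 0 -> H


Decoded message: EHHEH


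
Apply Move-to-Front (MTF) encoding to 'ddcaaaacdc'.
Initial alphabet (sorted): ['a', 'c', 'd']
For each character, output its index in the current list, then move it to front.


MTF encoding:
'd': index 2 in ['a', 'c', 'd'] -> ['d', 'a', 'c']
'd': index 0 in ['d', 'a', 'c'] -> ['d', 'a', 'c']
'c': index 2 in ['d', 'a', 'c'] -> ['c', 'd', 'a']
'a': index 2 in ['c', 'd', 'a'] -> ['a', 'c', 'd']
'a': index 0 in ['a', 'c', 'd'] -> ['a', 'c', 'd']
'a': index 0 in ['a', 'c', 'd'] -> ['a', 'c', 'd']
'a': index 0 in ['a', 'c', 'd'] -> ['a', 'c', 'd']
'c': index 1 in ['a', 'c', 'd'] -> ['c', 'a', 'd']
'd': index 2 in ['c', 'a', 'd'] -> ['d', 'c', 'a']
'c': index 1 in ['d', 'c', 'a'] -> ['c', 'd', 'a']


Output: [2, 0, 2, 2, 0, 0, 0, 1, 2, 1]


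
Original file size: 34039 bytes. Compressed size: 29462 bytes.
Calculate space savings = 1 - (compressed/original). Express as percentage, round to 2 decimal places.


ratio = compressed/original = 29462/34039 = 0.865537
savings = 1 - ratio = 1 - 0.865537 = 0.134463
as a percentage: 0.134463 * 100 = 13.45%

Space savings = 1 - 29462/34039 = 13.45%


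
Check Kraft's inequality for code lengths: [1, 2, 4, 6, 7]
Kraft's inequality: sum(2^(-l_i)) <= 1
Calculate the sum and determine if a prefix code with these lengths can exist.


Sum = 2^(-1) + 2^(-2) + 2^(-4) + 2^(-6) + 2^(-7)
    = 0.5 + 0.25 + 0.0625 + 0.015625 + 0.0078125
    = 107/128 = 0.8359375
Since 0.8359375 <= 1, Kraft's inequality IS satisfied.
A prefix code with these lengths CAN exist.

Kraft sum = 0.8359375. Satisfied.


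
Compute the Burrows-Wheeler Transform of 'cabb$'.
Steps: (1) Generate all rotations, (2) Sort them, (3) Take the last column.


Rotations (sorted):
  0: $cabb -> last char: b
  1: abb$c -> last char: c
  2: b$cab -> last char: b
  3: bb$ca -> last char: a
  4: cabb$ -> last char: $


BWT = bcba$


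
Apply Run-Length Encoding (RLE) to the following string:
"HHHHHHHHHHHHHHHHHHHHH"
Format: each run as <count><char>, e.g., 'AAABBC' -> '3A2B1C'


Scanning runs left to right:
  i=0: run of 'H' x 21 -> '21H'

RLE = 21H


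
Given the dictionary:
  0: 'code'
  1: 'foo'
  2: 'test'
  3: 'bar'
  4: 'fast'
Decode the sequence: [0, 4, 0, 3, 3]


Look up each index in the dictionary:
  0 -> 'code'
  4 -> 'fast'
  0 -> 'code'
  3 -> 'bar'
  3 -> 'bar'

Decoded: "code fast code bar bar"


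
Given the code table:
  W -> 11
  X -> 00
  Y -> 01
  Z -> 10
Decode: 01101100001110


Decoding:
01 -> Y
10 -> Z
11 -> W
00 -> X
00 -> X
11 -> W
10 -> Z


Result: YZWXXWZ


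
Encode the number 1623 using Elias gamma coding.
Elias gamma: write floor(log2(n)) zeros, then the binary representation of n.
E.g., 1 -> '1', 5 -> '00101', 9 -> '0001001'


num_bits = floor(log2(1623)) + 1 = 11
leading_zeros = num_bits - 1 = 10
binary(1623) = 11001010111

Elias gamma(1623) = '0000000000' + '11001010111' = 000000000011001010111 (21 bits)


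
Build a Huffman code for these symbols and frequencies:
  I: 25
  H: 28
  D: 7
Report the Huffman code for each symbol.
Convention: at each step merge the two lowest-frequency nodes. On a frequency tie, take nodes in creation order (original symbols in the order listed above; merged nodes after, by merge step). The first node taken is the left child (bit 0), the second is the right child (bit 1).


Huffman tree construction:
Step 1: Merge D(7) + I(25) = 32
Step 2: Merge H(28) + (D+I)(32) = 60
Read each symbol's code off the tree from the root (left child = 0, right child = 1).

Codes:
  I: 11 (length 2)
  H: 0 (length 1)
  D: 10 (length 2)
Average code length: 92/60 = 1.5333 bits/symbol


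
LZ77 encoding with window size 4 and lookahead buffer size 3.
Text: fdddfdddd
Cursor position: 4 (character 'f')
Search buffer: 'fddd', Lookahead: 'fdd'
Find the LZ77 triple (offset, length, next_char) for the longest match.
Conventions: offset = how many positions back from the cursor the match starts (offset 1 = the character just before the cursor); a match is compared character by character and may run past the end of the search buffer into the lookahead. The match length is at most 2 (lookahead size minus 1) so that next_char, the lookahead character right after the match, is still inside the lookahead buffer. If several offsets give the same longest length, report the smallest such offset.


Try each offset into the search buffer:
  offset=1 (pos 3, char 'd'): match length 0
  offset=2 (pos 2, char 'd'): match length 0
  offset=3 (pos 1, char 'd'): match length 0
  offset=4 (pos 0, char 'f'): match length 2
Longest match has length 2 at offset 4.
next_char = character at position 4 + 2 = 6 -> 'd'

Best match: offset=4, length=2 (matching 'fd' starting at position 0)
LZ77 triple: (4, 2, 'd')


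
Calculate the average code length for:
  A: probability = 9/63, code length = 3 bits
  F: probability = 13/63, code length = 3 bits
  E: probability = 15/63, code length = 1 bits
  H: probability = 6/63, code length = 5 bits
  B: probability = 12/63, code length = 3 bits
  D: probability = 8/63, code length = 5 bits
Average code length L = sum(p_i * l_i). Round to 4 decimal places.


Weighted contributions p_i * l_i:
  A: (9/63) * 3 = 27/63
  F: (13/63) * 3 = 39/63
  E: (15/63) * 1 = 15/63
  H: (6/63) * 5 = 30/63
  B: (12/63) * 3 = 36/63
  D: (8/63) * 5 = 40/63
Sum = (27 + 39 + 15 + 30 + 36 + 40)/63 = 187/63

L = 187/63 = 2.9683 bits/symbol


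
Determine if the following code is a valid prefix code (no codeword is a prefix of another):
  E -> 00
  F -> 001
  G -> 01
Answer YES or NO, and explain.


Checking each pair (does one codeword prefix another?):
  E='00' vs F='001': prefix -- VIOLATION

NO -- this is NOT a valid prefix code. E (00) is a prefix of F (001).


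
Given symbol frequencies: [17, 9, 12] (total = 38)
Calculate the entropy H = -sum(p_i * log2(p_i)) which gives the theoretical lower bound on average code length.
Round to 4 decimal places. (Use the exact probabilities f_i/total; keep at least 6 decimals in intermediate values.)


Per-symbol terms -p_i * log2(p_i) with p_i = f_i/38:
  p = 17/38 = 0.447368: log2(p) = -1.160465, -p*log2(p) = 0.519155
  p = 9/38 = 0.236842: log2(p) = -2.078003, -p*log2(p) = 0.492158
  p = 12/38 = 0.315789: log2(p) = -1.662965, -p*log2(p) = 0.525147
H = 0.519155 + 0.492158 + 0.525147 = 1.536460

H = 1.5365 bits/symbol


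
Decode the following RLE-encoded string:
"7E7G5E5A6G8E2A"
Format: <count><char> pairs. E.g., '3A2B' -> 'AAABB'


Expanding each <count><char> pair:
  7E -> 'EEEEEEE'
  7G -> 'GGGGGGG'
  5E -> 'EEEEE'
  5A -> 'AAAAA'
  6G -> 'GGGGGG'
  8E -> 'EEEEEEEE'
  2A -> 'AA'

Decoded = EEEEEEEGGGGGGGEEEEEAAAAAGGGGGGEEEEEEEEAA


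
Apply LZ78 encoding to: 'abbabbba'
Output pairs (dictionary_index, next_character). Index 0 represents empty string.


LZ78 encoding steps:
Dictionary: {0: ''}
Step 1: w='' (idx 0), next='a' -> output (0, 'a'), add 'a' as idx 1
Step 2: w='' (idx 0), next='b' -> output (0, 'b'), add 'b' as idx 2
Step 3: w='b' (idx 2), next='a' -> output (2, 'a'), add 'ba' as idx 3
Step 4: w='b' (idx 2), next='b' -> output (2, 'b'), add 'bb' as idx 4
Step 5: w='ba' (idx 3), end of input -> output (3, '')


Encoded: [(0, 'a'), (0, 'b'), (2, 'a'), (2, 'b'), (3, '')]


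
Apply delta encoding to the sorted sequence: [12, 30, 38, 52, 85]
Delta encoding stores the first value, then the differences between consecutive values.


First value: 12
Deltas:
  30 - 12 = 18
  38 - 30 = 8
  52 - 38 = 14
  85 - 52 = 33


Delta encoded: [12, 18, 8, 14, 33]


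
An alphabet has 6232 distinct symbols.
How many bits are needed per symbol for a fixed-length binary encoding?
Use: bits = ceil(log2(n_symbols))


log2(6232) = 12.6055
Bracket: 2^12 = 4096 < 6232 <= 2^13 = 8192
So ceil(log2(6232)) = 13

bits = ceil(log2(6232)) = ceil(12.6055) = 13 bits


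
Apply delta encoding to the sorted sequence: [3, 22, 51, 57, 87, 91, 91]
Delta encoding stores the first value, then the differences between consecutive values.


First value: 3
Deltas:
  22 - 3 = 19
  51 - 22 = 29
  57 - 51 = 6
  87 - 57 = 30
  91 - 87 = 4
  91 - 91 = 0


Delta encoded: [3, 19, 29, 6, 30, 4, 0]


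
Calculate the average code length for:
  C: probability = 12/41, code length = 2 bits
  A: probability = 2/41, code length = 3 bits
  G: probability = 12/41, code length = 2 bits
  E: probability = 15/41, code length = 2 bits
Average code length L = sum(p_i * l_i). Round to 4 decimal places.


Weighted contributions p_i * l_i:
  C: (12/41) * 2 = 24/41
  A: (2/41) * 3 = 6/41
  G: (12/41) * 2 = 24/41
  E: (15/41) * 2 = 30/41
Sum = (24 + 6 + 24 + 30)/41 = 84/41

L = 84/41 = 2.0488 bits/symbol


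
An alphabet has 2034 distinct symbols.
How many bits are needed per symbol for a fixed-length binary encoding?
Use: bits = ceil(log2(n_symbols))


log2(2034) = 10.9901
Bracket: 2^10 = 1024 < 2034 <= 2^11 = 2048
So ceil(log2(2034)) = 11

bits = ceil(log2(2034)) = ceil(10.9901) = 11 bits


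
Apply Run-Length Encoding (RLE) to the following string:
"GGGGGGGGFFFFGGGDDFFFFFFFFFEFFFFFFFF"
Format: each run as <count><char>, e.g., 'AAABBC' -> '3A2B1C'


Scanning runs left to right:
  i=0: run of 'G' x 8 -> '8G'
  i=8: run of 'F' x 4 -> '4F'
  i=12: run of 'G' x 3 -> '3G'
  i=15: run of 'D' x 2 -> '2D'
  i=17: run of 'F' x 9 -> '9F'
  i=26: run of 'E' x 1 -> '1E'
  i=27: run of 'F' x 8 -> '8F'

RLE = 8G4F3G2D9F1E8F
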